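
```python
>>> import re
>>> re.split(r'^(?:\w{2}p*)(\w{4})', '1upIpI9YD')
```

['', 'IpI9', 'YD']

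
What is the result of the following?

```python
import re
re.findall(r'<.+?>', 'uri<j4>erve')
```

Scanning left to right: at [3:7] → '<j4>'.
No capturing groups, so `findall` returns the 1 full match string.

['<j4>']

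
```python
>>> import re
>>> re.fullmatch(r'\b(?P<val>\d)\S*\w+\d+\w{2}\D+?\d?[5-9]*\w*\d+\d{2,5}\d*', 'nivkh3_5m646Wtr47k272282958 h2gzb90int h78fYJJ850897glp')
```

None

`fullmatch` succeeds only if the pattern covers the string from start to end.
Here the pattern can't cover the whole string, so the call returns None.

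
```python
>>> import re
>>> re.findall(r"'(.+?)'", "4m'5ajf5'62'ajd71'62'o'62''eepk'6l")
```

A `+?`/`*?`/`{m,n}?` starts at its minimum and grows only as far as needed for what follows to match.
With a single group, `findall` returns only what that group captured — 4 items.

['5ajf5', 'ajd71', 'o', "'eepk"]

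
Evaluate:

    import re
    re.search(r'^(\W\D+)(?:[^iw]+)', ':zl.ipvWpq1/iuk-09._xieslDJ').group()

':zl.ipvWpq1/'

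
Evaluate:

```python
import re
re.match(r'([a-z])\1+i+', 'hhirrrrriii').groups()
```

The match spans [0:3] → 'hhi'.
Captured: group 1 = 'h'.

('h',)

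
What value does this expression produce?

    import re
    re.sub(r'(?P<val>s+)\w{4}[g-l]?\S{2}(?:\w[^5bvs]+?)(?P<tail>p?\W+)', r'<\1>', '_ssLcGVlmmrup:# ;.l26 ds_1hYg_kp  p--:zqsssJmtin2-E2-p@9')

Lazy quantifiers expand one character at a time until the remainder of the pattern can match.
Each match is replaced using the text its own group 1 captured.

'_<ss>l26 d<s>p--:zq<ss>p@9'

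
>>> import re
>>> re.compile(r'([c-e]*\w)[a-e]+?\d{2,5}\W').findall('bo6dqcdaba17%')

['dq']

The pattern matches zero or more of a character in [c-e], then a word character (captured); then one or more of a character in [a-e] (lazy); then 2 to 5 of a digit, then a non-word character.
With a single group, `findall` returns only what that group captured — 1 item.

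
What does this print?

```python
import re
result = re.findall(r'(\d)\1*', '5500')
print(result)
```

['5', '0']

After group 1 captures some text, `\1` only succeeds where that same text appears again.
Matches: at [0:2] match '55', group 1 = '5'; at [2:4] match '00', group 1 = '0'.
With a single group, `findall` returns only what that group captured — 2 items.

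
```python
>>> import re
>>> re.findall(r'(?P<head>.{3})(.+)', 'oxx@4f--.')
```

[('oxx', '@4f--.')]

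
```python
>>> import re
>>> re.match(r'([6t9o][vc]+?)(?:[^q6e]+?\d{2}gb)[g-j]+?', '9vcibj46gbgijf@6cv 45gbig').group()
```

Pattern: one of [6t9o], then one or more of one of [vc] (lazy) (captured); then one or more of any character except [q6e] (lazy), then exactly 2 of a digit, then the literal 'gb' (non-capturing group); then one or more of a character in [g-j] (lazy).
With the lazy modifier that quantifier settles for the fewest repetitions that let the rest of the pattern succeed (the atoms after it are unaffected and can still be greedy).
With `match`, the pattern is implicitly anchored at the beginning.
The match spans [0:11] → '9vcibj46gbg'.
Captured: group 1 = '9v'.

'9vcibj46gbg'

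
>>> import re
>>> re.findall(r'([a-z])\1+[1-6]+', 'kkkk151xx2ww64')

The backreference `\1` re-matches whatever the first group consumed, character for character.
Because there's exactly one group, `findall` drops the full match and keeps group 1 from each hit.

['k', 'x', 'w']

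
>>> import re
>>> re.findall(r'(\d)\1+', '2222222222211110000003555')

After group 1 captures some text, `\1` only succeeds where that same text appears again.
Matches: at [0:11] match '22222222222', group 1 = '2'; at [11:15] match '1111', group 1 = '1'; at [15:21] match '000000', group 1 = '0'; at [22:25] match '555', group 1 = '5'.
One capturing group, so `findall` returns just the captured substring from each match — 4 in all.

['2', '1', '0', '5']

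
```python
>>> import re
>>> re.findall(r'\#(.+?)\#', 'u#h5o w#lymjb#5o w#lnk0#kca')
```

The `?` after the quantifier makes it lazy — it takes as little as possible before letting the rest of the pattern try.
Because there's exactly one group, `findall` drops the full match and keeps group 1 from each hit.

['h5o w', '5o w']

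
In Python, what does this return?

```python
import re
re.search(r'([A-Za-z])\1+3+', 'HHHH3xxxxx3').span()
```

After group 1 captures some text, `\1` only succeeds where that same text appears again.
Unlike `match`, `search` isn't anchored — it looks for the pattern anywhere in the string.
The match spans [0:5] → 'HHHH3'.
Captured: group 1 = 'H'.

(0, 5)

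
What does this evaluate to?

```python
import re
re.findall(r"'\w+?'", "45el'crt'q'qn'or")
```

Walking the string: at [4:9] → "'crt'"; at [10:14] → "'qn'".
`findall` yields the raw match text (2 of them) because the pattern has no groups.

["'crt'", "'qn'"]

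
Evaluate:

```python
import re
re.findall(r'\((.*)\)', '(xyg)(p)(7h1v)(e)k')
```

['xyg)(p)(7h1v)(e']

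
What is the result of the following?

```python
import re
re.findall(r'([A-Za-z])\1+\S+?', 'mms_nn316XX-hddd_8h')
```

['m', 'n', 'X', 'd']

`\1` has to match the exact text group 1 already captured.
One capturing group, so `findall` returns just the captured substring from each match — 4 in all.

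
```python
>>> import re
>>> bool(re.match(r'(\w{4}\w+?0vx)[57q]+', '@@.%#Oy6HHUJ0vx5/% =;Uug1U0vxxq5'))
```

With `match`, the pattern is implicitly anchored at the beginning.
Here the string doesn't start with a match, so the call returns None, and `bool(None)` is False.

False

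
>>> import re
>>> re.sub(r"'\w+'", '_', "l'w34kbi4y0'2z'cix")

Every occurrence is swapped for '_'.

"l_2z'cix"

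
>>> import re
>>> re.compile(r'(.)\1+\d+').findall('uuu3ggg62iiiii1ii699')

['u', 'g', 'i', 'i']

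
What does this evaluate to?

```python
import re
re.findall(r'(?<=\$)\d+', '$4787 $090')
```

The positive lookaround only admits positions where the adjacent text matches; those characters stay outside the span.
Scanning left to right: at [1:5] → '4787'; at [7:10] → '090'.
Since nothing is captured, `findall` lists the 2 matched substrings directly.

['4787', '090']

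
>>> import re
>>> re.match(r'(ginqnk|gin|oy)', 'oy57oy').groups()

('oy',)

`re.match` won't scan ahead — the pattern has to work from the very first character.
The match spans [0:2] → 'oy'.
Captured: group 1 = 'oy'.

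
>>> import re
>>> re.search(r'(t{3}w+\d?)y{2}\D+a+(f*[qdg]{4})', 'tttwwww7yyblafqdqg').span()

This matches exactly 3 of the literal 't', then one or more of a literal 'w', then optionally a digit (captured); then exactly 2 of a literal 'y', then one or more of a non-digit, then one or more of the literal 'a'; then zero or more of a literal 'f', then exactly 4 of one of [qdg] (captured).
The match spans [0:18] → 'tttwwww7yyblafqdqg'.

(0, 18)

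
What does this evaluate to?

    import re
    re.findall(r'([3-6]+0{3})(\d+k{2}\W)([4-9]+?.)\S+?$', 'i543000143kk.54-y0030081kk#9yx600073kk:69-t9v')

[('543000', '143kk.', '54')]

Pattern: one or more of a character in [3-6], then exactly 3 of the literal '0' (captured); then one or more of a digit, then exactly 2 of the literal 'k', then a non-word character (captured); then one or more of a character in [4-9] (lazy), then any character (captured); then one or more of a non-whitespace character (lazy); then anchored at the end.
With the lazy modifier that quantifier settles for the fewest repetitions that let the rest of the pattern succeed (the atoms after it are unaffected and can still be greedy).
Matches: at [1:45] match '543000143kk.54-y0030081kk#9yx600073kk:69-t9v', groups = ('543000', '143kk.', '54').
Multiple groups make `findall` return tuples — one 3-tuple for the one match.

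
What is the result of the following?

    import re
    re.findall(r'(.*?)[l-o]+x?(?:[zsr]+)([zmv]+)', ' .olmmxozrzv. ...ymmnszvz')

[(' .olmmx', 'v'), ('. ...y', 'vz')]

Pattern: zero or more of any character (lazy) (captured); then one or more of a character in [l-o], then optionally the literal 'x'; then one or more of one of [zsr] (non-capturing group); then one or more of one of [zmv] (captured).
Because the quantifier is non-greedy, it stops expanding at the earliest point where the rest of the pattern can succeed.
Scanning left to right: at [0:12] match ' .olmmxozrzv', groups = (' .olmmx', 'v'); at [12:25] match '. ...ymmnszvz', groups = ('. ...y', 'vz').
`findall` packs the 2 group values into a tuple for every match.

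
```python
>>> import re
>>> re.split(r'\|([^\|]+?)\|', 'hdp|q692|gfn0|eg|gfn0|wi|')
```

With a capturing group present, the delimiter's captured portion is kept in the result list.

['hdp', 'q692', 'gfn0', 'eg', 'gfn0', 'wi', '']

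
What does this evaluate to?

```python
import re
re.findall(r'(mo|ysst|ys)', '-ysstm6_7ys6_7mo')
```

['ysst', 'ys', 'mo']

`|` is ordered: at each position the engine commits to the first alternative that works.
Scanning left to right: at [1:5] match 'ysst', group 1 = 'ysst'; at [9:11] match 'ys', group 1 = 'ys'; at [14:16] match 'mo', group 1 = 'mo'.
`findall` collects group 1 from each match (3 total).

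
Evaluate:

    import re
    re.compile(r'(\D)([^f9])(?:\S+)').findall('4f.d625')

[('f', '.')]

Pattern: a non-digit (captured); then any character except [f9] (captured); then one or more of a non-whitespace character (non-capturing group).
Matches: at [1:7] match 'f.d625', groups = ('f', '.').
2 groups means the one result is a tuple of 2 captured strings — 1 here.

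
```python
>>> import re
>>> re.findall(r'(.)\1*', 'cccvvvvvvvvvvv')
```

['c', 'v']

A backreference is literal: `\1` must see the identical characters the first group matched.
Matches: at [0:3] match 'ccc', group 1 = 'c'; at [3:14] match 'vvvvvvvvvvv', group 1 = 'v'.
Because there's exactly one group, `findall` drops the full match and keeps group 1 from each hit.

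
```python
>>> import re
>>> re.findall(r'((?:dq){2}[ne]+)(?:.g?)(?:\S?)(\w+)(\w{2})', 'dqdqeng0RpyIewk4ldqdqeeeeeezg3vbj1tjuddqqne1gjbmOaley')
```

[('dqdqen', 'RpyIewk4ldqdqeeeeeezg3vbj1tjuddqqne1gjbmOal', 'ey')]

Multiple groups make `findall` return tuples — one 3-tuple for the one match.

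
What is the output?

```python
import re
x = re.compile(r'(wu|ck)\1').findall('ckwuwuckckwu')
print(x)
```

['wu', 'ck']

`\1` is not a pattern — it's the concrete string captured by group 1, re-applied verbatim.
One capturing group, so `findall` returns just the captured substring from each match — 2 in all.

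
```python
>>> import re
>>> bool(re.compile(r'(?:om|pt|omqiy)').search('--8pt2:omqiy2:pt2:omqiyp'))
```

True

`re.search` scans for the first position where the pattern succeeds.
The match spans [3:5] → 'pt'.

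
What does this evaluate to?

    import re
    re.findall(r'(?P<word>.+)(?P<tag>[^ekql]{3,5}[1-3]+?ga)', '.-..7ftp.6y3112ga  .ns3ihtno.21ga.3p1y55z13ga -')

This matches one or more of any character (captured as 'word'); then 3 to 5 of any character except [ekql], then one or more of a character in [1-3] (lazy), then the literal 'ga' (captured as 'tag').
`findall` packs the 2 group values into a tuple for every match.

[('.-..7ftp.6y3112ga  .ns3ihtno.21ga.3p1y5', '5z13ga')]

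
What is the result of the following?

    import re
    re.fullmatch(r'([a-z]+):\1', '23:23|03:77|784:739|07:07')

`re.fullmatch` is like wrapping the pattern in `^…$` (in single-line mode).
Here there's no way to consume every character, so the call returns None.

None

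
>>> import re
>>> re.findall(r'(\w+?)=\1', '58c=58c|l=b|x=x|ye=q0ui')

['58c', 'x']

`\1` is not a pattern — it's the concrete string captured by group 1, re-applied verbatim.
One capturing group, so `findall` returns just the captured substring from each match — 2 in all.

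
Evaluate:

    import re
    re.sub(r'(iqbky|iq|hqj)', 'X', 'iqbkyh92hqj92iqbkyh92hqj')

Branches in `(...|...)` are attempted left-to-right; the first branch that allows the whole pattern to succeed is taken.
Every occurrence is swapped for 'X'.

'Xh92X92Xh92X'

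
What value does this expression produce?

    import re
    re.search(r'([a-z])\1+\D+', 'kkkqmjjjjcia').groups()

('k',)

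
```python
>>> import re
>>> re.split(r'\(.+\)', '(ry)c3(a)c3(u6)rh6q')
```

['', 'rh6q']

Splitting on the pattern gives 2 pieces.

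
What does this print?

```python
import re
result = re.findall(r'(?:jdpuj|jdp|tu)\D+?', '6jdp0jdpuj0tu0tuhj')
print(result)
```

['jdpu', 'tuh']

Matches: at [5:9] → 'jdpu'; at [14:17] → 'tuh'.
With no groups in the pattern, `findall` gives back each whole match — 2 here.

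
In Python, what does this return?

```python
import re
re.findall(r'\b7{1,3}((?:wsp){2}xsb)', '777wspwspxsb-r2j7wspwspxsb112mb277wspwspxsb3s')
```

This matches a word boundary (`\b`, zero-width); then 1 to 3 of a literal '7'; then the literal 'wsp' repeated 2 times, then the literal 'xsb' (captured).
Because there's exactly one group, `findall` drops the full match and keeps group 1 from the one hit.

['wspwspxsb']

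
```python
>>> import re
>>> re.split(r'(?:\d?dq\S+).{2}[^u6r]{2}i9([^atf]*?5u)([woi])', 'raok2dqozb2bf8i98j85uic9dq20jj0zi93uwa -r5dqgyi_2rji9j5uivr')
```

The pattern matches optionally a digit, then the literal 'dq', then one or more of a non-whitespace character (non-capturing group); then exactly 2 of any character, then exactly 2 of any character except [u6r], then the literal 'i9'; then zero or more of any character except [atf] (lazy), then the literal '5u' (captured); then one of [woi] (captured).
Matches to split on: at [4:22] → '2dqozb2bf8i98j85ui'.
The group in the pattern means `split` returns the separators' captures alongside the pieces.

['raok', '8j85u', 'i', 'c9dq20jj0zi93uwa -r5dqgyi_2rji9j5uivr']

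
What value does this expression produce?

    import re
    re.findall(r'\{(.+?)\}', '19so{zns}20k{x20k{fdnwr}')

A `+?`/`*?`/`{m,n}?` starts at its minimum and grows only as far as needed for what follows to match.
`findall` collects group 1 from each match (2 total).

['zns', 'x20k{fdnwr']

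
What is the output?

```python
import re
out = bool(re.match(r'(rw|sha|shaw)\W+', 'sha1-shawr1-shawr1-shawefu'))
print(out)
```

`re.match` only tries the pattern at the start of the string.
Here position 0 doesn't satisfy it, so the call returns None, and `bool(None)` is False.

False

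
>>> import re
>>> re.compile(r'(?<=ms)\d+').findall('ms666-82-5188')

The lookaround is zero-width — it requires the adjacent text to match without consuming it, so the asserted text isn't part of the match.
Since nothing is captured, `findall` lists the 1 matched substring directly.

['666']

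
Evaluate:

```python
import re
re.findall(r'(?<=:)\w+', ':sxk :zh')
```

The lookaround is zero-width — it requires the adjacent text to match without consuming it, so the asserted text isn't part of the match.
`findall` yields the raw match text (2 of them) because the pattern has no groups.

['sxk', 'zh']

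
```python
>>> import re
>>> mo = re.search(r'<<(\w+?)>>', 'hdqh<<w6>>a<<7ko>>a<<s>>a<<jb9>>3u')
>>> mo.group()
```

Unlike `match`, `search` isn't anchored — it looks for the pattern anywhere in the string.
The match spans [4:10] → '<<w6>>'.
Captured: group 1 = 'w6'.

'<<w6>>'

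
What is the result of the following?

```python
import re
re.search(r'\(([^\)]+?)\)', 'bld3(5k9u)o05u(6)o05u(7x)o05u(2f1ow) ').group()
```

`re.search` scans for the first position where the pattern succeeds.
The match spans [4:10] → '(5k9u)'.
Captured: group 1 = '5k9u'.

'(5k9u)'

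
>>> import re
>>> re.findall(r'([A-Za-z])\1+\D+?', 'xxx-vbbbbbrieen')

['x', 'b', 'e']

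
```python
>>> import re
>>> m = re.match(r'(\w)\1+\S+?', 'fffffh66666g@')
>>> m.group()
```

'fffffh'

With `match`, the pattern is implicitly anchored at the beginning.
The match spans [0:6] → 'fffffh'.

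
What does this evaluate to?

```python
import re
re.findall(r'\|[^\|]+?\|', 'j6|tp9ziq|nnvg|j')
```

No capturing groups, so `findall` returns the 1 full match string.

['|tp9ziq|']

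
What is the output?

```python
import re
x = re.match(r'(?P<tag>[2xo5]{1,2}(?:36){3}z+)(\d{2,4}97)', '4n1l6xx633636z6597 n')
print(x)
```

None

The pattern matches 1 to 2 of one of [2xo5], then the literal '36' repeated 3 times, then one or more of the literal 'z' (captured as 'tag'); then 2 to 4 of a digit, then the literal '97' (captured).
`re.match` won't scan ahead — the pattern has to work from the very first character.
Here the string doesn't start with a match, so the call returns None.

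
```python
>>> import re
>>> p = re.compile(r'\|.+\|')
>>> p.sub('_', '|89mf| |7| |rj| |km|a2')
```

`sub` substitutes '_' at each match site.

'_a2'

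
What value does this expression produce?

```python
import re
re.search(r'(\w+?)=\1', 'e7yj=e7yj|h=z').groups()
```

('e7yj',)

A backreference is literal: `\1` must see the identical characters the first group matched.
`re.search` scans for the first position where the pattern succeeds.
The match spans [0:9] → 'e7yj=e7yj'.
Captured: group 1 = 'e7yj'.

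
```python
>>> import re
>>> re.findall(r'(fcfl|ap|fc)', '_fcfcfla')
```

['fc', 'fcfl']

`|` is ordered: at each position the engine commits to the first alternative that works.
One capturing group, so `findall` returns just the captured substring from each match — 2 in all.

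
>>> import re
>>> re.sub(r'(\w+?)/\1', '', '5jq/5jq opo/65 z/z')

' opo/65 '

After group 1 captures some text, `\1` only succeeds where that same text appears again.
Matches: at [0:7] → '5jq/5jq'; at [15:18] → 'z/z'.
Every occurrence is swapped for ''.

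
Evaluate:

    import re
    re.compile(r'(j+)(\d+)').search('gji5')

The pattern matches one or more of a literal 'j' (captured); then one or more of a digit (captured).
`search` walks the string left to right and returns the first match it finds.
Here no position works, so the call returns None.

None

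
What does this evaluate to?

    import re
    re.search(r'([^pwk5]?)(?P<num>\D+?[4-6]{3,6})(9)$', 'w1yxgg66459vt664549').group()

This matches optionally any character except [pwk5] (captured); then one or more of a non-digit (lazy), then 3 to 6 of a character in [4-6] (captured as 'num'); then a literal '9' (captured); then anchored at the end.
`search` walks the string left to right and returns the first match it finds.
The match spans [10:19] → '9vt664549'.
Captured: group 1 = '9', group 2 = 'vt66454', group 3 = '9'.

'9vt664549'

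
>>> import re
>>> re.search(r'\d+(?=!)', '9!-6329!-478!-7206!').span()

(0, 1)

The `(?=…)`/`(?<=…)` assertion just peeks at neighbouring text; it doesn't advance the match position.
Unlike `match`, `search` isn't anchored — it looks for the pattern anywhere in the string.
The match spans [0:1] → '9'.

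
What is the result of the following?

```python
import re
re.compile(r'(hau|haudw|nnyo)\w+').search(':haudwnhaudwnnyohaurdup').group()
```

'haudwnhaudwnnyohaurdup'

`re.search` scans for the first position where the pattern succeeds.
The match spans [1:23] → 'haudwnhaudwnnyohaurdup'.
Captured: group 1 = 'hau'.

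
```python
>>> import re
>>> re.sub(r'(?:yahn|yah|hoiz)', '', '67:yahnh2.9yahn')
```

'67:h2.9'

Alternation isn't longest-match — the leftmost alternative that fits at this position is chosen.
Matches: at [3:7] → 'yahn'; at [11:15] → 'yahn'.
Each match is replaced by ''.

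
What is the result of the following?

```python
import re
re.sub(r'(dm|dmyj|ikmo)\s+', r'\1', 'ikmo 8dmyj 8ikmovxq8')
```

'ikmo8dmyj8ikmovxq8'

The replacement refers to a captured group, so each match is rewritten using its own captured text.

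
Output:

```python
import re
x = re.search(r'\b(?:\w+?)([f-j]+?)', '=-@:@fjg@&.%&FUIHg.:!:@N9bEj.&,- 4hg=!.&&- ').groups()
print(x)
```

('j',)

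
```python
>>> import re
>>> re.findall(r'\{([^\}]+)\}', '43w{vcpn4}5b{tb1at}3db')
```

`findall` collects group 1 from each match (2 total).

['vcpn4', 'tb1at']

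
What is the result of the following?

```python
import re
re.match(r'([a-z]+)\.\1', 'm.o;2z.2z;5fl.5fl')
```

None

`re.match` only tries the pattern at the start of the string.
Here the pattern fails at index 0, so the call returns None.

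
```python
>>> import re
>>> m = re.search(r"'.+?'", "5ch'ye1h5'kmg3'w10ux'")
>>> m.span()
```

The match spans [3:10] → "'ye1h5'".

(3, 10)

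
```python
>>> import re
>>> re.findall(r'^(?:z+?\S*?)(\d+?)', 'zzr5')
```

['5']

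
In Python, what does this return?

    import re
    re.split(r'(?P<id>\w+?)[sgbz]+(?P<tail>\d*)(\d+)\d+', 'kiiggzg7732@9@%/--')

The group in the pattern means `split` returns the separators' captures alongside the pieces.

['', 'kii', '77', '3', '@9@%/--']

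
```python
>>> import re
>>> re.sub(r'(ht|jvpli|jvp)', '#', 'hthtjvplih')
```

Alternation isn't longest-match — the leftmost alternative that fits at this position is chosen.
Matches: at [0:2] → 'ht'; at [2:4] → 'ht'; at [4:9] → 'jvpli'.
Each match is replaced by '#'.

'###h'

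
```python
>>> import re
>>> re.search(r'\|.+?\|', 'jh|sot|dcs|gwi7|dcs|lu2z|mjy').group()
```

'|sot|'

With the lazy modifier that quantifier settles for the fewest repetitions that let the rest of the pattern succeed (the atoms after it are unaffected and can still be greedy).
`re.search` tries every starting position until one works.
The match spans [2:7] → '|sot|'.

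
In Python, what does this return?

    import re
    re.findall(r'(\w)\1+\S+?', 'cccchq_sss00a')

['c', 's']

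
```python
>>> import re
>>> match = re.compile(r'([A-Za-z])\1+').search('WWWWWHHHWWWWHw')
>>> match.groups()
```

After group 1 captures some text, `\1` only succeeds where that same text appears again.
Unlike `match`, `search` isn't anchored — it looks for the pattern anywhere in the string.
The match spans [0:5] → 'WWWWW'.
Captured: group 1 = 'W'.

('W',)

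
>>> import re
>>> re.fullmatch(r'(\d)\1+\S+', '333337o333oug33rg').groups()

('3',)

The match spans [0:17] → '333337o333oug33rg'.
Captured: group 1 = '3'.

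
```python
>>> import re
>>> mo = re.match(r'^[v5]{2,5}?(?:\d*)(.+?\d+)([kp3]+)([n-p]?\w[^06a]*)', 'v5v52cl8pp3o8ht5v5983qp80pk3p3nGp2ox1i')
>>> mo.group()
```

'v5v52cl8pp3o8ht5v5983qp8'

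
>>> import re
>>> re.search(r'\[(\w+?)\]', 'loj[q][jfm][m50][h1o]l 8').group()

'[q]'

The match spans [3:6] → '[q]'.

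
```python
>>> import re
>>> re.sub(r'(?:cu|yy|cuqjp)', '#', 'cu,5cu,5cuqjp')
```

`|` is ordered: at each position the engine commits to the first alternative that works.
Every occurrence is swapped for '#'.

'#,5#,5#qjp'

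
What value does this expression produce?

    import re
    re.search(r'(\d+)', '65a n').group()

'65'

This matches one or more of a digit (captured).
Unlike `match`, `search` isn't anchored — it looks for the pattern anywhere in the string.
The match spans [0:2] → '65'.
Captured: group 1 = '65'.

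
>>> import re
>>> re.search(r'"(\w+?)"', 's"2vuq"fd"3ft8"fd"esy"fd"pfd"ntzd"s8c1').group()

'"2vuq"'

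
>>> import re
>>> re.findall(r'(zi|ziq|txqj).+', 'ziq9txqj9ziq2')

['zi']

Branches in `(...|...)` are attempted left-to-right; the first branch that allows the whole pattern to succeed is taken.
Matches: at [0:13] match 'ziq9txqj9ziq2', group 1 = 'zi'.
Because there's exactly one group, `findall` drops the full match and keeps group 1 from the one hit.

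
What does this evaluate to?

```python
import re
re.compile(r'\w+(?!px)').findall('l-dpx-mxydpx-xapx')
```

Because the assertion is negative and zero-width, positions next to the forbidden text are skipped.
With no groups in the pattern, `findall` gives back each whole match — 4 here.

['l', 'dpx', 'mxydpx', 'xapx']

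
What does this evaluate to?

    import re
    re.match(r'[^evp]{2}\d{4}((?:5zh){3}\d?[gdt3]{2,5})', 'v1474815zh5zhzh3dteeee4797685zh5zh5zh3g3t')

None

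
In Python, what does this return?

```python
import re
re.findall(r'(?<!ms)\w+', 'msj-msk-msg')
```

['msj', 'msk', 'msg']

The negative lookahead/lookbehind blocks any match where the forbidden context is present.
`findall` yields the raw match text (3 of them) because the pattern has no groups.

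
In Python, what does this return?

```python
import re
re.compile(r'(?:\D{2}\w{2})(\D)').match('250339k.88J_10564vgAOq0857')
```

None

`re.match` only tries the pattern at the start of the string.
Here position 0 doesn't satisfy it, so the call returns None.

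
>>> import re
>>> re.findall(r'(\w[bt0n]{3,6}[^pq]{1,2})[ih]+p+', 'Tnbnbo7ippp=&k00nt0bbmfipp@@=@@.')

['Tnbnbo7', '00nt0bbmf']

This matches a word character, then 3 to 6 of one of [bt0n], then 1 to 2 of any character except [pq] (captured); then one or more of one of [ih]; then one or more of a literal 'p'.
Walking the string: at [0:11] match 'Tnbnbo7ippp', group 1 = 'Tnbnbo7'; at [14:26] match '00nt0bbmfipp', group 1 = '00nt0bbmf'.
`findall` collects group 1 from each match (2 total).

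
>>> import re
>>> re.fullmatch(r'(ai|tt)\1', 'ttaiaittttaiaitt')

None

After group 1 captures some text, `\1` only succeeds where that same text appears again.
For `fullmatch`, every character of the input must be accounted for by the pattern.
Here there's no way to consume every character, so the call returns None.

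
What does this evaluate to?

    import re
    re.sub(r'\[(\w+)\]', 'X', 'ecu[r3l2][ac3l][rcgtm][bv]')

`sub` substitutes 'X' at each match site.

'ecuXXXX'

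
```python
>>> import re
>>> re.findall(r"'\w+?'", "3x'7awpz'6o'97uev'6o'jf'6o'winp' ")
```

["'7awpz'", "'97uev'", "'jf'", "'winp'"]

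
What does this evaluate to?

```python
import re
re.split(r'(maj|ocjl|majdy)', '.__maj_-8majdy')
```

['.__', 'maj', '_-8', 'maj', 'dy']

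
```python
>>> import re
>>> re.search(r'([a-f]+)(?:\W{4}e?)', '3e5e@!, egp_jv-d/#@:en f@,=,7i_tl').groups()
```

('e',)

The pattern matches one or more of a character in [a-f] (captured); then exactly 4 of a non-word character, then optionally the literal 'e' (non-capturing group).
`re.search` scans for the first position where the pattern succeeds.
The match spans [3:9] → 'e@!, e'.
Captured: group 1 = 'e'.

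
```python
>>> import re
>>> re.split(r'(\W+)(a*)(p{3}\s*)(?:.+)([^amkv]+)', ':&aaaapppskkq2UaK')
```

['', ':&', 'aaaa', 'ppp', 'K', '']

The pattern matches one or more of a non-word character (captured); then zero or more of a literal 'a' (captured); then exactly 3 of the literal 'p', then zero or more of whitespace (captured); then one or more of any character (non-capturing group); then one or more of any character except [amkv] (captured).
Matches to split on: at [0:17] → ':&aaaapppskkq2UaK'.
The group in the pattern means `split` returns the separators' captures alongside the pieces.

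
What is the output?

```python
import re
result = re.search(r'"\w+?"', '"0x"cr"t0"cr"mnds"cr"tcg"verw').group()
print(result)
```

"0x"

`re.search` tries every starting position until one works.
The match spans [0:4] → '"0x"'.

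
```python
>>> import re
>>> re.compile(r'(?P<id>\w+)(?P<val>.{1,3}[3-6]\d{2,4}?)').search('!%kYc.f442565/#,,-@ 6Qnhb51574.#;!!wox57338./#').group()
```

'kYc.f4425'

The `?` after the quantifier makes it lazy — it takes as little as possible before letting the rest of the pattern try.
The match spans [2:11] → 'kYc.f4425'.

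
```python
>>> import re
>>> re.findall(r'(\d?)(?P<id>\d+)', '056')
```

With 2 capturing groups, `findall` returns a 2-tuple per match.

[('0', '56')]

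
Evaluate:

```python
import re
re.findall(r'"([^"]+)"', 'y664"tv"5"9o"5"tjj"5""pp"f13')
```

['tv', '9o', 'tjj', 'pp']

With a single group, `findall` returns only what that group captured — 4 items.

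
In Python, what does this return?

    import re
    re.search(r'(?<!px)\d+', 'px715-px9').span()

(3, 5)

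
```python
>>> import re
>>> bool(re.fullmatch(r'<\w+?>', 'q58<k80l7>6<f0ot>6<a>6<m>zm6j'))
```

`re.fullmatch` requires the pattern to consume the entire string.
Here the pattern can't cover the whole string, so the call returns None, and `bool(None)` is False.

False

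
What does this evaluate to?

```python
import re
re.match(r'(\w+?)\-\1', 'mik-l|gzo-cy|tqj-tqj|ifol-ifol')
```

`match` is anchored at position 0; if the pattern doesn't fit there, it returns None.
Here the string doesn't start with a match, so the call returns None.

None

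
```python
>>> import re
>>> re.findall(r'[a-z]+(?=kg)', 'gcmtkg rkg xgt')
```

['gcmt', 'r']

The lookaround is zero-width — it requires the adjacent text to match without consuming it, so the asserted text isn't part of the match.
Matches: at [0:4] → 'gcmt'; at [7:8] → 'r'.
`findall` yields the raw match text (2 of them) because the pattern has no groups.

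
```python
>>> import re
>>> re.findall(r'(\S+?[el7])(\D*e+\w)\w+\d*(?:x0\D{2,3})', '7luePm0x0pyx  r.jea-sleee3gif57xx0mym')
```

Pattern: one or more of a non-whitespace character (lazy), then one of [el7] (captured); then zero or more of a non-digit, then one or more of the literal 'e', then a word character (captured); then one or more of a word character, then zero or more of a digit; then the literal 'x0', then 2 to 3 of a non-digit (non-capturing group).
`findall` packs the 2 group values into a tuple for every match.

[('7l', 'ueP'), ('r.je', 'a-sleee3')]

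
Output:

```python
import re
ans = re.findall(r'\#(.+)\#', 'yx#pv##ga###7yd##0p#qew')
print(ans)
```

Matches: at [2:20] match '#pv##ga###7yd##0p#', group 1 = 'pv##ga###7yd##0p'.
One capturing group, so `findall` returns just the captured substring from the one match — 1 in all.

['pv##ga###7yd##0p']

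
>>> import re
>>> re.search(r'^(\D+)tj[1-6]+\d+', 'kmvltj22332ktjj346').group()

The match spans [0:11] → 'kmvltj22332'.

'kmvltj22332'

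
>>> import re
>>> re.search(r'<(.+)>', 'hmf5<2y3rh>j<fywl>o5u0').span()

The match spans [4:18] → '<2y3rh>j<fywl>'.

(4, 18)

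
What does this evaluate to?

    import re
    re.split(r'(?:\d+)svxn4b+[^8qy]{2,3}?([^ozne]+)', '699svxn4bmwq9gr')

['', 'q9gr', '']

The pattern matches one or more of a digit (non-capturing group); then the literal 'svx', then the literal 'n4'; then one or more of the literal 'b', then 2 to 3 of any character except [8qy] (lazy); then one or more of any character except [ozne] (captured).
`re.split` interleaves the captured-group text with the surrounding fragments.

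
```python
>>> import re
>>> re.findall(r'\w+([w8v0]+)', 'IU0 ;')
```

['0']

The pattern matches one or more of a word character; then one or more of one of [w8v0] (captured).
Because there's exactly one group, `findall` drops the full match and keeps group 1 from the one hit.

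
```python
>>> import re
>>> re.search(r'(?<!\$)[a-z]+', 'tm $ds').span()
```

(0, 2)

A negative assertion filters positions out without eating any characters.
The match spans [0:2] → 'tm'.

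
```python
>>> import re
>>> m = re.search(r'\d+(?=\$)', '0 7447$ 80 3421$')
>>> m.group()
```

The lookaround is zero-width — it requires the adjacent text to match without consuming it, so the asserted text isn't part of the match.
The match spans [2:6] → '7447'.

'7447'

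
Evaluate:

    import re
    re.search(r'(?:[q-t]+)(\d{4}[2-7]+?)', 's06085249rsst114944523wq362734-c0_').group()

's06085'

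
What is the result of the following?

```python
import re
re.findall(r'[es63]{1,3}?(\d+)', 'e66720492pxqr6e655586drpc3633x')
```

The `?` after the quantifier makes it lazy — it takes as little as possible before letting the rest of the pattern try.
One capturing group, so `findall` returns just the captured substring from each match — 3 in all.

['66720492', '655586', '633']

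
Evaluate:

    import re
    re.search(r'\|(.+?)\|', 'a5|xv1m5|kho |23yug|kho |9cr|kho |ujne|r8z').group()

'|xv1m5|'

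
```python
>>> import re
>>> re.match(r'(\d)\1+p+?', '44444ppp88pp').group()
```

'44444p'

With `match`, the pattern is implicitly anchored at the beginning.
The match spans [0:6] → '44444p'.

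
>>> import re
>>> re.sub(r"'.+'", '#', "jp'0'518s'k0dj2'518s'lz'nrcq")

Each match is replaced by '#'.

'jp#nrcq'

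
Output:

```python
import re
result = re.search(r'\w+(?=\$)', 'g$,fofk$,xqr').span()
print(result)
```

The positive lookaround only admits positions where the adjacent text matches; those characters stay outside the span.
Unlike `match`, `search` isn't anchored — it looks for the pattern anywhere in the string.
The match spans [0:1] → 'g'.

(0, 1)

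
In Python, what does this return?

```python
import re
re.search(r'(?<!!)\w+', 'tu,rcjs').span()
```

(0, 2)

A negative assertion filters positions out without eating any characters.
`search` walks the string left to right and returns the first match it finds.
The match spans [0:2] → 'tu'.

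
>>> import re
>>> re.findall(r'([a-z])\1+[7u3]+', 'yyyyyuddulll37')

['y', 'd', 'l']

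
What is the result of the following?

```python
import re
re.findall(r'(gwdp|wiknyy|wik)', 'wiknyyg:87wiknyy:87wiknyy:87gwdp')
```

['wiknyy', 'wiknyy', 'wiknyy', 'gwdp']

Alternation isn't longest-match — the leftmost alternative that fits at this position is chosen.
Scanning left to right: at [0:6] match 'wiknyy', group 1 = 'wiknyy'; at [10:16] match 'wiknyy', group 1 = 'wiknyy'; at [19:25] match 'wiknyy', group 1 = 'wiknyy'; at [28:32] match 'gwdp', group 1 = 'gwdp'.
`findall` collects group 1 from each match (4 total).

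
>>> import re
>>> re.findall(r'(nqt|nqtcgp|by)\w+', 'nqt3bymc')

['nqt']

Scanning left to right: at [0:8] match 'nqt3bymc', group 1 = 'nqt'.
With a single group, `findall` returns only what that group captured — 1 item.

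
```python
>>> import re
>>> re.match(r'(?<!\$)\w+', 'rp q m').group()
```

'rp'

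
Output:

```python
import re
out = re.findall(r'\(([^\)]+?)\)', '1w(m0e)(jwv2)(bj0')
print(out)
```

Matches: at [2:7] match '(m0e)', group 1 = 'm0e'; at [7:13] match '(jwv2)', group 1 = 'jwv2'.
One capturing group, so `findall` returns just the captured substring from each match — 2 in all.

['m0e', 'jwv2']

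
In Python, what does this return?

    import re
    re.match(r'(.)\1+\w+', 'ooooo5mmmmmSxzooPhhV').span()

A backreference is literal: `\1` must see the identical characters the first group matched.
`re.match` only tries the pattern at the start of the string.
The match spans [0:20] → 'ooooo5mmmmmSxzooPhhV'.
Captured: group 1 = 'o'.

(0, 20)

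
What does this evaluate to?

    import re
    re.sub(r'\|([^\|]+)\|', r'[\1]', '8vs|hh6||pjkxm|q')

'8vs[hh6][pjkxm]q'

Each match is replaced using the text its own group 1 captured.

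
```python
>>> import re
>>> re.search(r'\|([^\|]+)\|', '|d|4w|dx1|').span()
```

(0, 3)

`re.search` tries every starting position until one works.
The match spans [0:3] → '|d|'.
Captured: group 1 = 'd'.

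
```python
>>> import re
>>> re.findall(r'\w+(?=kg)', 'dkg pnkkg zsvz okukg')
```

['d', 'pnk', 'oku']

The lookaround is zero-width — it requires the adjacent text to match without consuming it, so the asserted text isn't part of the match.
No capturing groups, so `findall` returns the 3 full match strings.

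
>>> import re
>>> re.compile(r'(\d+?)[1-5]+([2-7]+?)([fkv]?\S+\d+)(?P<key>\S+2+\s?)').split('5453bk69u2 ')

['', '5', '3', 'bk69', 'u2 ', '']

This matches one or more of a digit (lazy) (captured); then one or more of a character in [1-5]; then one or more of a character in [2-7] (lazy) (captured); then optionally one of [fkv], then one or more of a non-whitespace character, then one or more of a digit (captured); then one or more of a non-whitespace character, then one or more of the literal '2', then optionally whitespace (captured as 'key').
Matches to split on: at [0:11] → '5453bk69u2 '.
The group in the pattern means `split` returns the separators' captures alongside the pieces.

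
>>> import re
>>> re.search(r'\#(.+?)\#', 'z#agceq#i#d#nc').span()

(1, 8)

`re.search` scans for the first position where the pattern succeeds.
The match spans [1:8] → '#agceq#'.
Captured: group 1 = 'agceq'.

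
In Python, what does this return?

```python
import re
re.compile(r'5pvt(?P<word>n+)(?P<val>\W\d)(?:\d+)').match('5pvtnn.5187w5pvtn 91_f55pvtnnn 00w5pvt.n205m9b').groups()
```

The match spans [0:11] → '5pvtnn.5187'.
Captured: group 1 = 'nn', group 2 = '.5'.

('nn', '.5')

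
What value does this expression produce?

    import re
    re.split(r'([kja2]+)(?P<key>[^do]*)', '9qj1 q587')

['9q', 'j', '1 q587', '']

Because the pattern has a capturing group, `split` also inserts each captured text between the pieces.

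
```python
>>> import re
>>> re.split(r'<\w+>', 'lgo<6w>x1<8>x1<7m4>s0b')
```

Matches to split on: at [3:7] → '<6w>'; at [9:12] → '<8>'; at [14:19] → '<7m4>'.
Each match becomes a cut point; 4 segments remain.

['lgo', 'x1', 'x1', 's0b']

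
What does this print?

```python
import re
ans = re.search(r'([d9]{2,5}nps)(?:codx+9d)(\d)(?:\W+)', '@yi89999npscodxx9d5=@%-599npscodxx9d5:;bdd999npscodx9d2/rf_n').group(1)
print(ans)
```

Pattern: 2 to 5 of one of [d9], then the literal 'nps' (captured); then the literal 'cod', then one or more of a literal 'x', then the literal '9d' (non-capturing group); then a digit (captured); then one or more of a non-word character (non-capturing group).
Unlike `match`, `search` isn't anchored — it looks for the pattern anywhere in the string.
The match spans [4:23] → '9999npscodxx9d5=@%-'.
Captured: group 1 = '9999nps', group 2 = '5'.

9999nps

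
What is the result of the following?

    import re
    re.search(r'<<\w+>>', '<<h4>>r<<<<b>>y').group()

`re.search` tries every starting position until one works.
The match spans [0:6] → '<<h4>>'.

'<<h4>>'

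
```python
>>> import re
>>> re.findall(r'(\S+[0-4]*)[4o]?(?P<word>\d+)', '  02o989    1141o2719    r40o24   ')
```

[('02o98', '9'), ('1141o271', '9'), ('r40o2', '4')]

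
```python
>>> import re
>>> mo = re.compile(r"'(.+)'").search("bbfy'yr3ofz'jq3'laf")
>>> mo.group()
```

`re.search` tries every starting position until one works.
The match spans [4:16] → "'yr3ofz'jq3'".
Captured: group 1 = "yr3ofz'jq3".

"'yr3ofz'jq3'"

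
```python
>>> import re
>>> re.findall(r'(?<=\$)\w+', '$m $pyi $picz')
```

The lookaround is zero-width — it requires the adjacent text to match without consuming it, so the asserted text isn't part of the match.
Walking the string: at [1:2] → 'm'; at [4:7] → 'pyi'; at [9:13] → 'picz'.
Since nothing is captured, `findall` lists the 3 matched substrings directly.

['m', 'pyi', 'picz']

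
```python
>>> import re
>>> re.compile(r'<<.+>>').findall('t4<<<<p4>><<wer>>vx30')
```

['<<<<p4>><<wer>>']

Matches: at [2:17] → '<<<<p4>><<wer>>'.
`findall` yields the raw match text (1 of them) because the pattern has no groups.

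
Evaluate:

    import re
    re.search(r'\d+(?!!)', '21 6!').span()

The negative lookaround is zero-width — it rules out positions where the adjacent text would match, without consuming anything.
`re.search` tries every starting position until one works.
The match spans [0:2] → '21'.

(0, 2)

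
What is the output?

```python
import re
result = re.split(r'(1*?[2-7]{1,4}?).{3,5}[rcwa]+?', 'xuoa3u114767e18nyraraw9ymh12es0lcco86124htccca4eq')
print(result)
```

['xuoa3u', '114767', 'araw9ymh', '12', 'o8', '6', 'cca4eq']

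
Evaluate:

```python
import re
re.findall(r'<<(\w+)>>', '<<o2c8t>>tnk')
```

Because there's exactly one group, `findall` drops the full match and keeps group 1 from the one hit.

['o2c8t']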